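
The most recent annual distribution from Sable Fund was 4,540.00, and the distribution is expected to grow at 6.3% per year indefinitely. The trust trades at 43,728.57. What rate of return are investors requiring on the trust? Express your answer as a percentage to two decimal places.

D₁ = 4,540.00 × 1.063 = 4,826.0200
P = D₁/(r − g) ⇒ r = D₁/P + g = 4,826.0200/43,728.57 + 0.063 = 0.110363 + 0.063 = 0.173363

17.34%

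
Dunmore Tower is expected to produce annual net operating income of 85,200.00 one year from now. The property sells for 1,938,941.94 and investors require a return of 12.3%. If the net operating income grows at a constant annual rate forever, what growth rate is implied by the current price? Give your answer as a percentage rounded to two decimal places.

7.91%

P = D₁/(r−g) ⇒ g = r − D₁/P = 0.123 − 85,200.00/1,938,941.94 = 0.079059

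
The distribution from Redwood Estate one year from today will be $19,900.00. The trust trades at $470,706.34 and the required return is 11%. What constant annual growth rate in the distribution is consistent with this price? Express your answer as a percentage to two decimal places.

6.77%

P = D₁/(r−g) ⇒ g = r − D₁/P = 0.11 − $19,900.00/$470,706.34 = 0.067723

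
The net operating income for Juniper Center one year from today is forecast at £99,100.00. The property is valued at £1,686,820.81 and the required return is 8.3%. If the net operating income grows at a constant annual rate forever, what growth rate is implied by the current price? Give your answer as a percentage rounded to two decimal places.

P = D₁/(r−g) ⇒ g = r − D₁/P = 0.083 − £99,100.00/£1,686,820.81 = 0.024250

2.43%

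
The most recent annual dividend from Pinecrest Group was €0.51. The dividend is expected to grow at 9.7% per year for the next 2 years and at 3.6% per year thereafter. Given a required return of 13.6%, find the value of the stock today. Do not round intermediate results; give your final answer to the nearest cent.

D_1 = 0.55947
D_2 = 0.61374
Terminal value at year 2: TV = D_2×(1+g_2)/(r−g_2) = 0.63583/0.1 = 6.35833
P_0 = D_1/(1+r)^1 + D_2/(1+r)^2 + TV/(1+r)^2
    = 0.49249 + 0.47558 + 4.92704 = 5.89512

€5.90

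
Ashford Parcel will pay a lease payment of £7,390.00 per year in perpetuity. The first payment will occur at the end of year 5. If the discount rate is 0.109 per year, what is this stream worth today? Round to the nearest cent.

Value at end of year 4: C / r = £7,390.00 / 0.109 = £67,798.1651
Discount to today: PV = £67,798.1651 / (1 + 0.109)^4 = £67,798.1651 / 1.512607 = £44,822.05

£44822.05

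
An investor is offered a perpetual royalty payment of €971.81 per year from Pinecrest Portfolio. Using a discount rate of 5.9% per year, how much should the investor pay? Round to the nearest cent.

Level perpetuity: PV = C / r = €971.81 / 0.059 = €16,471.36

€16471.36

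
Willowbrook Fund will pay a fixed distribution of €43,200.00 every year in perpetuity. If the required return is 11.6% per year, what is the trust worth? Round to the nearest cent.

€372413.79

Level perpetuity: PV = C / r = €43,200.00 / 0.116 = €372,413.79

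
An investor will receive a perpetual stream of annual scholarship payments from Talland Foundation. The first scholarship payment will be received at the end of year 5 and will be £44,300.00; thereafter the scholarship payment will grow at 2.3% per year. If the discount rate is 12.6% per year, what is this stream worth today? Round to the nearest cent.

£267554.92

Value at end of year 4: C₁ / (r − g) = £44,300.00 / (0.126 − 0.023) = £430,097.0874
Discount to today: PV = £430,097.0874 / (1 + 0.126)^4 = £430,097.0874 / 1.607510 = £267,554.92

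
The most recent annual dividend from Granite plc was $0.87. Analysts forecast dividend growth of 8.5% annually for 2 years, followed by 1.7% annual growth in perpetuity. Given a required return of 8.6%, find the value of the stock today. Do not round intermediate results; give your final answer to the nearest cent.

D_1 = 0.94395
D_2 = 1.02419
Terminal value at year 2: TV = D_2×(1+g_2)/(r−g_2) = 1.04160/0.069 = 15.09561
P_0 = D_1/(1+r)^1 + D_2/(1+r)^2 + TV/(1+r)^2
    = 0.86920 + 0.86840 + 12.79944 = 14.53704

$14.54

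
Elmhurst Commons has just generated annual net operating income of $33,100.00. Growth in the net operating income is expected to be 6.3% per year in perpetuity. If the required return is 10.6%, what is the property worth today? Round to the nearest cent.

D₁ = D₀ × (1 + g) = $33,100.00 × 1.063 = $35,185.3000
Growing perpetuity: P = D₁ / (r − g) = $35,185.3000 / (0.106 − 0.063) = $818,262.79

$818262.79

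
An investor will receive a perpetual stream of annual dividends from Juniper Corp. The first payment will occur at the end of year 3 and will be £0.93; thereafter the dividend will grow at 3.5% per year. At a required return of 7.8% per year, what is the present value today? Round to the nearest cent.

Value at end of year 2: C₁ / (r − g) = £0.93 / (0.078 − 0.035) = £21.6279
Discount to today: PV = £21.6279 / (1 + 0.078)^2 = £21.6279 / 1.162084 = £18.61

£18.61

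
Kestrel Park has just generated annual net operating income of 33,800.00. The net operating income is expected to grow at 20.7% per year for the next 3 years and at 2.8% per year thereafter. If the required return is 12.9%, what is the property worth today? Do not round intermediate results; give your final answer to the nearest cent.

D_1 = 40796.60000
D_2 = 49241.49620
D_3 = 59434.48591
Terminal value at year 3: TV = D_3×(1+g_2)/(r−g_2) = 61098.65152/0.101 = 604937.14375
P_0 = D_1/(1+r)^1 + D_2/(1+r)^2 + D_3/(1+r)^3 + TV/(1+r)^3
    = 36135.16386 + 38631.65880 + 41300.63079 + 420366.81641 = 536434.26986

536434.27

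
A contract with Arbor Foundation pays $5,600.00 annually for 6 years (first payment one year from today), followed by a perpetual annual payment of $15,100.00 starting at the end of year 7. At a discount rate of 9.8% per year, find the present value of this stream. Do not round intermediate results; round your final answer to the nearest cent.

PV of 6-year annuity: $5,600.00 × [1 − (1+0.098)^−6] / 0.098 = 24533.07401
Perpetuity value at year 6: $15,100.00 / 0.098 = 154081.63265
PV of perpetuity: 154081.63265 / (1+0.098)^6 = 87929.95095
Total PV = 24533.07401 + 87929.95095 = 112463.02496

$112463.02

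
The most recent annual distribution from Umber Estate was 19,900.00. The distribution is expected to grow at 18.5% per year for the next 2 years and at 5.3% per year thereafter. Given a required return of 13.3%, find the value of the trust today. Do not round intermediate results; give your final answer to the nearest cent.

329110.74

D_1 = 23581.50000
D_2 = 27944.07750
Terminal value at year 2: TV = D_2×(1+g_2)/(r−g_2) = 29425.11361/0.08 = 367813.92009
P_0 = D_1/(1+r)^1 + D_2/(1+r)^2 + TV/(1+r)^2
    = 20813.32745 + 21768.57284 + 286528.84000 = 329110.74029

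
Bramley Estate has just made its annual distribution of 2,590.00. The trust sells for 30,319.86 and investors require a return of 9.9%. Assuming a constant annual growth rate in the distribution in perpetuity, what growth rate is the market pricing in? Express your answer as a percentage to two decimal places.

1.25%

P = D₀(1+g)/(r−g) ⇒ P(r−g) = D₀(1+g) ⇒ g(P+D₀) = P·r − D₀
g = (P·r − D₀)/(P + D₀) = (30,319.86×0.099 − 2,590.00) / (30,319.86 + 2,590.00) = 0.012509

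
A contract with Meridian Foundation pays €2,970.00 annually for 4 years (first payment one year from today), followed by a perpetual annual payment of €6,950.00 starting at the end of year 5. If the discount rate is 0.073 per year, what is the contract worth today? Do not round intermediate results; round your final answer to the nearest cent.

PV of 4-year annuity: €2,970.00 × [1 − (1+0.073)^−4] / 0.073 = 9992.25929
Perpetuity value at year 4: €6,950.00 / 0.073 = 95205.47945
PV of perpetuity: 95205.47945 / (1+0.073)^4 = 71822.91983
Total PV = 9992.25929 + 71822.91983 = 81815.17912

€81815.18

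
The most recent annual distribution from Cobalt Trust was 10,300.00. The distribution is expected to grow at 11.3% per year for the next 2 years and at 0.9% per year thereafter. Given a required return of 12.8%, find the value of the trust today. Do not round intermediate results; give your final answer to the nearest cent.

105217.27

D_1 = 11463.90000
D_2 = 12759.32070
Terminal value at year 2: TV = D_2×(1+g_2)/(r−g_2) = 12874.15459/0.119 = 108186.17299
P_0 = D_1/(1+r)^1 + D_2/(1+r)^2 + TV/(1+r)^2
    = 10163.03191 + 10027.88521 + 85026.35446 = 105217.27159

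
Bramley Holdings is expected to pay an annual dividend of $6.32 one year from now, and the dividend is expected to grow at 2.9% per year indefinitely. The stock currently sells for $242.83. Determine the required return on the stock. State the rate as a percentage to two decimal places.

5.50%

P = D₁/(r − g) ⇒ r = D₁/P + g = $6.3200/$242.83 + 0.029 = 0.026026 + 0.029 = 0.055026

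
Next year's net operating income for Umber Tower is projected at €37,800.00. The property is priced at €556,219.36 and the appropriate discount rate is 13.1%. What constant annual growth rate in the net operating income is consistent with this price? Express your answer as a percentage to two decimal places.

6.30%

P = D₁/(r−g) ⇒ g = r − D₁/P = 0.131 − €37,800.00/€556,219.36 = 0.063041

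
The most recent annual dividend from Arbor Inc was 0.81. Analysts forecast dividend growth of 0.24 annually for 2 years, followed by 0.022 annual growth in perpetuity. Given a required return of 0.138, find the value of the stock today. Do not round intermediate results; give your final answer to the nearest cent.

D_1 = 1.00440
D_2 = 1.24546
Terminal value at year 2: TV = D_2×(1+g_2)/(r−g_2) = 1.27286/0.116 = 10.97290
P_0 = D_1/(1+r)^1 + D_2/(1+r)^2 + TV/(1+r)^2
    = 0.88260 + 0.96171 + 8.47299 = 10.31730

10.32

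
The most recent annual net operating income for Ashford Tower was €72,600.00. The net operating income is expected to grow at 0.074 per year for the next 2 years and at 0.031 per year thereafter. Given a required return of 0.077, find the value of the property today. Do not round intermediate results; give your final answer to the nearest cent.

D_1 = 77972.40000
D_2 = 83742.35760
Terminal value at year 2: TV = D_2×(1+g_2)/(r−g_2) = 86338.37069/0.046 = 1876921.10186
P_0 = D_1/(1+r)^1 + D_2/(1+r)^2 + TV/(1+r)^2
    = 72397.77159 + 72196.10649 + 1618134.47363 = 1762728.35170

€1762728.35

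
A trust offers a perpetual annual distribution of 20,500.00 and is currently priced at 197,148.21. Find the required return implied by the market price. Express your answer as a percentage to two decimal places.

P = C/r ⇒ r = C/P = 20,500.00/197,148.21 = 0.103983

10.40%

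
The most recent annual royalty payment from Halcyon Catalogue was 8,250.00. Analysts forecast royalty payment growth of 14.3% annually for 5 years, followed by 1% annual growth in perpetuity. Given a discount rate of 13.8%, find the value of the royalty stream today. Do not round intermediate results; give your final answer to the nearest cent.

108337.28

D_1 = 9429.75000
D_2 = 10778.20425
D_3 = 12319.48746
D_4 = 14081.17416
D_5 = 16094.78207
Terminal value at year 5: TV = D_5×(1+g_2)/(r−g_2) = 16255.72989/0.128 = 126997.88977
P_0 = D_1/(1+r)^1 + D_2/(1+r)^2 + D_3/(1+r)^3 + D_4/(1+r)^4 + D_5/(1+r)^5 + TV/(1+r)^5
    = 8286.24780 + 8322.65487 + 8359.22189 + 8395.94958 + 8432.83864 + 66540.36738 = 108337.28016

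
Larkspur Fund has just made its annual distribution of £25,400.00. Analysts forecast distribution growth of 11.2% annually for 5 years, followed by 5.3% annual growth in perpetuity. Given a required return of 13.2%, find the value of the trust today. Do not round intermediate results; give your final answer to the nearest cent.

£430114.76

D_1 = 28244.80000
D_2 = 31408.21760
D_3 = 34925.93797
D_4 = 38837.64302
D_5 = 43187.45904
Terminal value at year 5: TV = D_5×(1+g_2)/(r−g_2) = 45476.39437/0.079 = 575650.56167
P_0 = D_1/(1+r)^1 + D_2/(1+r)^2 + D_3/(1+r)^3 + D_4/(1+r)^4 + D_5/(1+r)^5 + TV/(1+r)^5
    = 24951.23675 + 24510.40218 + 24077.35620 + 23651.96122 + 23234.08204 + 309689.72648 = 430114.76487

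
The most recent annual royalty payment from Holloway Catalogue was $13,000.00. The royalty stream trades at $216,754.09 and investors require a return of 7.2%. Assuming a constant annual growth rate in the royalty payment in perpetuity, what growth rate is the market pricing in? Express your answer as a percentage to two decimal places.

1.13%

P = D₀(1+g)/(r−g) ⇒ P(r−g) = D₀(1+g) ⇒ g(P+D₀) = P·r − D₀
g = (P·r − D₀)/(P + D₀) = ($216,754.09×0.072 − $13,000.00) / ($216,754.09 + $13,000.00) = 0.011344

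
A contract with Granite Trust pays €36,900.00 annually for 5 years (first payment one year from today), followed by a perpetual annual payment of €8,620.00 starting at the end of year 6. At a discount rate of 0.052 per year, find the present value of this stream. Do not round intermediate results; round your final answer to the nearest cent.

€287532.87

PV of 5-year annuity: €36,900.00 × [1 − (1+0.052)^−5] / 0.052 = 158878.29725
Perpetuity value at year 5: €8,620.00 / 0.052 = 165769.23077
PV of perpetuity: 165769.23077 / (1+0.052)^5 = 128654.57163
Total PV = 158878.29725 + 128654.57163 = 287532.86887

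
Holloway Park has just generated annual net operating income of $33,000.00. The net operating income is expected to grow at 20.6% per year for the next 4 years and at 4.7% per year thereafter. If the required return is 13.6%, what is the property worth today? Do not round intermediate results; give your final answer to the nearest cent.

D_1 = 39798.00000
D_2 = 47996.38800
D_3 = 57883.64393
D_4 = 69807.67458
Terminal value at year 4: TV = D_4×(1+g_2)/(r−g_2) = 73088.63528/0.089 = 821220.62115
P_0 = D_1/(1+r)^1 + D_2/(1+r)^2 + D_3/(1+r)^3 + D_4/(1+r)^4 + TV/(1+r)^4
    = 35033.45070 + 37192.20207 + 39483.97508 + 41916.96651 + 493113.07788 = 646739.67224

$646739.67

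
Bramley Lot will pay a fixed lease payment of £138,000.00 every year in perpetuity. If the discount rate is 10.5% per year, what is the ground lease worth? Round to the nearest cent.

Level perpetuity: PV = C / r = £138,000.00 / 0.105 = £1,314,285.71

£1314285.71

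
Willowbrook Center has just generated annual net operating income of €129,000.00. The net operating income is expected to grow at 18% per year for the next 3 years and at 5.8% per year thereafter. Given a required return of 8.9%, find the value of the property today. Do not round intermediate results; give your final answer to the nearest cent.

€6056491.40

D_1 = 152220.00000
D_2 = 179619.60000
D_3 = 211951.12800
Terminal value at year 3: TV = D_3×(1+g_2)/(r−g_2) = 224244.29342/0.031 = 7233686.88465
P_0 = D_1/(1+r)^1 + D_2/(1+r)^2 + D_3/(1+r)^3 + TV/(1+r)^3
    = 139779.61433 + 151460.00450 + 164116.44198 + 5601135.34232 = 6056491.40313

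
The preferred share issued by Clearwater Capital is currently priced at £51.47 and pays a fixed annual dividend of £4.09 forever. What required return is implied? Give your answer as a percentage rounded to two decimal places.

7.95%

P = C/r ⇒ r = C/P = £4.09/£51.47 = 0.079464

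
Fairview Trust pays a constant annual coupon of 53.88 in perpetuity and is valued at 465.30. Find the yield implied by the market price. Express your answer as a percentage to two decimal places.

P = C/r ⇒ r = C/P = 53.88/465.30 = 0.115796

11.58%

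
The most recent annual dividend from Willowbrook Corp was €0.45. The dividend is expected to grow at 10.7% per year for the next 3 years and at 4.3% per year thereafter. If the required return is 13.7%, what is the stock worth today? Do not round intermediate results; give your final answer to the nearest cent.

€5.89

D_1 = 0.49815
D_2 = 0.55145
D_3 = 0.61046
Terminal value at year 3: TV = D_3×(1+g_2)/(r−g_2) = 0.63671/0.094 = 6.77348
P_0 = D_1/(1+r)^1 + D_2/(1+r)^2 + D_3/(1+r)^3 + TV/(1+r)^3
    = 0.43813 + 0.42657 + 0.41531 + 4.60819 = 5.88820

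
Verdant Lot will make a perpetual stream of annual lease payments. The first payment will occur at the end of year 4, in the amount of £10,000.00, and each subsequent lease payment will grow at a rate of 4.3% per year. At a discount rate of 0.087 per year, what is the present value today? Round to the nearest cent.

£176953.31

Value at end of year 3: C₁ / (r − g) = £10,000.00 / (0.087 − 0.043) = £227,272.7273
Discount to today: PV = £227,272.7273 / (1 + 0.087)^3 = £227,272.7273 / 1.284366 = £176,953.31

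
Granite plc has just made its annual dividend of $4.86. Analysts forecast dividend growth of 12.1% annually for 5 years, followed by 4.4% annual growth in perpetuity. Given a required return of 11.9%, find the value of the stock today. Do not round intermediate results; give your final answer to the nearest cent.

D_1 = 5.44806
D_2 = 6.10728
D_3 = 6.84626
D_4 = 7.67465
D_5 = 8.60329
Terminal value at year 5: TV = D_5×(1+g_2)/(r−g_2) = 8.98183/0.075 = 119.75773
P_0 = D_1/(1+r)^1 + D_2/(1+r)^2 + D_3/(1+r)^3 + D_4/(1+r)^4 + D_5/(1+r)^5 + TV/(1+r)^5
    = 4.86869 + 4.87739 + 4.88611 + 4.89484 + 4.90359 + 68.25793 = 92.68854

$92.69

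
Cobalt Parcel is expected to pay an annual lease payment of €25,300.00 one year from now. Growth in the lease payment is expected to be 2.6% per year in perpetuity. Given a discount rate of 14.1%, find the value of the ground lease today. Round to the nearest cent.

Growing perpetuity: P = D₁ / (r − g) = €25,300.0000 / (0.141 − 0.026) = €220,000.00

€220000.00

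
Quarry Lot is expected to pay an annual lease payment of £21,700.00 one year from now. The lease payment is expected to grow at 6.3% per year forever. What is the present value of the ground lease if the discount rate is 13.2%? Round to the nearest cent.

£314492.75

Growing perpetuity: P = D₁ / (r − g) = £21,700.0000 / (0.132 − 0.063) = £314,492.75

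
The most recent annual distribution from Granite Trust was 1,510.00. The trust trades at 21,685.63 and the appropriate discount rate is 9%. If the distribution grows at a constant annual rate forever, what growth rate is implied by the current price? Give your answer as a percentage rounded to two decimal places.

1.90%

P = D₀(1+g)/(r−g) ⇒ P(r−g) = D₀(1+g) ⇒ g(P+D₀) = P·r − D₀
g = (P·r − D₀)/(P + D₀) = (21,685.63×0.09 − 1,510.00) / (21,685.63 + 1,510.00) = 0.019043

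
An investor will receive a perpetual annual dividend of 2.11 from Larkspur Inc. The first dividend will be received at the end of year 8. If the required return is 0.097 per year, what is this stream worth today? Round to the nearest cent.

11.38

Value at end of year 7: C / r = 2.11 / 0.097 = 21.7526
Discount to today: PV = 21.7526 / (1 + 0.097)^7 = 21.7526 / 1.911817 = 11.38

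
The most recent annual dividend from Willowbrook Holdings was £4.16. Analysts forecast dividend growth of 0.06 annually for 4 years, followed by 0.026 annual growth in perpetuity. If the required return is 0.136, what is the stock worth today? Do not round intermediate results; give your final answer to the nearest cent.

D_1 = 4.40960
D_2 = 4.67418
D_3 = 4.95463
D_4 = 5.25190
Terminal value at year 4: TV = D_4×(1+g_2)/(r−g_2) = 5.38845/0.11 = 48.98594
P_0 = D_1/(1+r)^1 + D_2/(1+r)^2 + D_3/(1+r)^3 + D_4/(1+r)^4 + TV/(1+r)^4
    = 3.88169 + 3.62200 + 3.37968 + 3.15358 + 29.41427 = 43.45122

£43.45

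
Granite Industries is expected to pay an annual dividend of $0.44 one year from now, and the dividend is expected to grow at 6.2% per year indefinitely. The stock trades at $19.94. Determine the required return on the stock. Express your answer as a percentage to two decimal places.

8.41%

P = D₁/(r − g) ⇒ r = D₁/P + g = $0.4400/$19.94 + 0.062 = 0.022066 + 0.062 = 0.084066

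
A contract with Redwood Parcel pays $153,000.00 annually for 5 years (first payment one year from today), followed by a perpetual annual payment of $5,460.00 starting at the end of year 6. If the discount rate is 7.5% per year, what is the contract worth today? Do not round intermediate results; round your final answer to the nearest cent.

PV of 5-year annuity: $153,000.00 × [1 − (1+0.075)^−5] / 0.075 = 619020.39001
Perpetuity value at year 5: $5,460.00 / 0.075 = 72800.00000
PV of perpetuity: 72800.00000 / (1+0.075)^5 = 50709.46844
Total PV = 619020.39001 + 50709.46844 = 669729.85844

$669729.86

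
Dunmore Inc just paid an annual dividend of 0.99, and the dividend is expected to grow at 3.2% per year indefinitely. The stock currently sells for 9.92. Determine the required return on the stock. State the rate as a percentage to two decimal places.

D₁ = 0.99 × 1.032 = 1.0217
P = D₁/(r − g) ⇒ r = D₁/P + g = 1.0217/9.92 + 0.032 = 0.102992 + 0.032 = 0.134992

13.50%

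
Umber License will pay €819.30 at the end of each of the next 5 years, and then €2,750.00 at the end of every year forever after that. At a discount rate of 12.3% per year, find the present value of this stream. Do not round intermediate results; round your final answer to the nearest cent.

€15449.40

PV of 5-year annuity: €819.30 × [1 − (1+0.123)^−5] / 0.123 = 2931.57479
Perpetuity value at year 5: €2,750.00 / 0.123 = 22357.72358
PV of perpetuity: 22357.72358 / (1+0.123)^5 = 12517.82285
Total PV = 2931.57479 + 12517.82285 = 15449.39764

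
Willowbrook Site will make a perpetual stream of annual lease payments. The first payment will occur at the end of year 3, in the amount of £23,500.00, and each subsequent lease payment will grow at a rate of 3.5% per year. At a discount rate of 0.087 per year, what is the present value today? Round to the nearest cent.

£382477.09

Value at end of year 2: C₁ / (r − g) = £23,500.00 / (0.087 − 0.035) = £451,923.0769
Discount to today: PV = £451,923.0769 / (1 + 0.087)^2 = £451,923.0769 / 1.181569 = £382,477.09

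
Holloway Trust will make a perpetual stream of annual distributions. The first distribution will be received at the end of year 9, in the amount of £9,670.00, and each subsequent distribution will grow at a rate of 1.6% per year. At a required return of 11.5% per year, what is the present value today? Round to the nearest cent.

Value at end of year 8: C₁ / (r − g) = £9,670.00 / (0.115 − 0.016) = £97,676.7677
Discount to today: PV = £97,676.7677 / (1 + 0.115)^8 = £97,676.7677 / 2.388905 = £40,887.67

£40887.67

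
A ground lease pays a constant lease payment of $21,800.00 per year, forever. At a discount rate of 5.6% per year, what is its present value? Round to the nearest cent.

$389285.71

Level perpetuity: PV = C / r = $21,800.00 / 0.056 = $389,285.71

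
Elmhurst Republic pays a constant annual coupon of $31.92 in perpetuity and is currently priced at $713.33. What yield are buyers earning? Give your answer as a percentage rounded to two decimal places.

4.47%

P = C/r ⇒ r = C/P = $31.92/$713.33 = 0.044748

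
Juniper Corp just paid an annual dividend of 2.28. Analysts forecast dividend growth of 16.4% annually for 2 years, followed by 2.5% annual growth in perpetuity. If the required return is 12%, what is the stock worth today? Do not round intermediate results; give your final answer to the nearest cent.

31.40

D_1 = 2.65392
D_2 = 3.08916
Terminal value at year 2: TV = D_2×(1+g_2)/(r−g_2) = 3.16639/0.095 = 33.33044
P_0 = D_1/(1+r)^1 + D_2/(1+r)^2 + TV/(1+r)^2
    = 2.36957 + 2.46266 + 26.57082 = 31.40306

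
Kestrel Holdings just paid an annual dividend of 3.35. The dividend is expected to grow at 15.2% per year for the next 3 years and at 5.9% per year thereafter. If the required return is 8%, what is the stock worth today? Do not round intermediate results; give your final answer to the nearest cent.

216.48

D_1 = 3.85920
D_2 = 4.44580
D_3 = 5.12156
Terminal value at year 3: TV = D_3×(1+g_2)/(r−g_2) = 5.42373/0.021 = 258.27294
P_0 = D_1/(1+r)^1 + D_2/(1+r)^2 + D_3/(1+r)^3 + TV/(1+r)^3
    = 3.57333 + 3.81156 + 4.06566 + 205.02539 = 216.47594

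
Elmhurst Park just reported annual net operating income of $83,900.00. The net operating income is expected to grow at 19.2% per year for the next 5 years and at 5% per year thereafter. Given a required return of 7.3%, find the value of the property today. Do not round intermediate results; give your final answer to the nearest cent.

D_1 = 100008.80000
D_2 = 119210.48960
D_3 = 142098.90360
D_4 = 169381.89310
D_5 = 201903.21657
Terminal value at year 5: TV = D_5×(1+g_2)/(r−g_2) = 211998.37740/0.023 = 9217320.75642
P_0 = D_1/(1+r)^1 + D_2/(1+r)^2 + D_3/(1+r)^3 + D_4/(1+r)^4 + D_5/(1+r)^5 + TV/(1+r)^5
    = 93204.84623 + 103541.63719 + 115024.81969 + 127781.53315 + 141953.01725 + 6480463.83117 = 7061969.68467

$7061969.68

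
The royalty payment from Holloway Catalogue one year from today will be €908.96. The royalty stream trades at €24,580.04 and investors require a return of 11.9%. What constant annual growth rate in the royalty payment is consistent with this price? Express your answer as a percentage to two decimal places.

8.20%

P = D₁/(r−g) ⇒ g = r − D₁/P = 0.119 − €908.96/€24,580.04 = 0.082020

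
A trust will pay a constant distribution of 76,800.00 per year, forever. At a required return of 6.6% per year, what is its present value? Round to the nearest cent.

Level perpetuity: PV = C / r = 76,800.00 / 0.066 = 1,163,636.36

1163636.36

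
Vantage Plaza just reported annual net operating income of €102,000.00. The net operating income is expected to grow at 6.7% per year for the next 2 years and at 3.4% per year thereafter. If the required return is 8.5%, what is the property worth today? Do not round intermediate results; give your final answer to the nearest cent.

D_1 = 108834.00000
D_2 = 116125.87800
Terminal value at year 2: TV = D_2×(1+g_2)/(r−g_2) = 120074.15785/0.051 = 2354395.25200
P_0 = D_1/(1+r)^1 + D_2/(1+r)^2 + TV/(1+r)^2
    = 100307.83410 + 98643.74100 + 1999953.49402 = 2198905.06912

€2198905.07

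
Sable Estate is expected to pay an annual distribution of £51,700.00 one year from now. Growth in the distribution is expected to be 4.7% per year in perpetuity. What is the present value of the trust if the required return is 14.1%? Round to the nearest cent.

Growing perpetuity: P = D₁ / (r − g) = £51,700.0000 / (0.141 − 0.047) = £550,000.00

£550000.00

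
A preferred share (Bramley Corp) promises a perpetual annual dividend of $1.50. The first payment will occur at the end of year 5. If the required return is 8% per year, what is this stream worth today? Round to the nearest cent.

Value at end of year 4: C / r = $1.50 / 0.08 = $18.7500
Discount to today: PV = $18.7500 / (1 + 0.08)^4 = $18.7500 / 1.360489 = $13.78

$13.78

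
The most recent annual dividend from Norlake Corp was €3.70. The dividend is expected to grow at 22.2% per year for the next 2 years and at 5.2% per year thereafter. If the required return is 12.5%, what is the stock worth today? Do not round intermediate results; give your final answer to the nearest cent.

€71.30

D_1 = 4.52140
D_2 = 5.52515
Terminal value at year 2: TV = D_2×(1+g_2)/(r−g_2) = 5.81246/0.073 = 79.62272
P_0 = D_1/(1+r)^1 + D_2/(1+r)^2 + TV/(1+r)^2
    = 4.01902 + 4.36555 + 62.91178 = 71.29635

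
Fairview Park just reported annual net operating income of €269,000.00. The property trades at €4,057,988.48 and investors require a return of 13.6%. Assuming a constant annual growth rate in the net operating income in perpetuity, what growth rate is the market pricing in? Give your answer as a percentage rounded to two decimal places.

6.54%

P = D₀(1+g)/(r−g) ⇒ P(r−g) = D₀(1+g) ⇒ g(P+D₀) = P·r − D₀
g = (P·r − D₀)/(P + D₀) = (€4,057,988.48×0.136 − €269,000.00) / (€4,057,988.48 + €269,000.00) = 0.065377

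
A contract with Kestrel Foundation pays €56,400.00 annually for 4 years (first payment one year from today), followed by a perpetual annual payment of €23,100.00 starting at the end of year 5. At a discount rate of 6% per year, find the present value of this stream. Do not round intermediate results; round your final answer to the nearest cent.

€500388.02

PV of 4-year annuity: €56,400.00 × [1 − (1+0.06)^−4] / 0.06 = 195431.95656
Perpetuity value at year 4: €23,100.00 / 0.06 = 385000.00000
PV of perpetuity: 385000.00000 / (1+0.06)^4 = 304956.06035
Total PV = 195431.95656 + 304956.06035 = 500388.01690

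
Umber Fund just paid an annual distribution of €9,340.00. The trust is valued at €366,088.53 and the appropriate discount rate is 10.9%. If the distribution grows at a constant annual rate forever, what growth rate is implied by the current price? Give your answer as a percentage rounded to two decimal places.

8.14%

P = D₀(1+g)/(r−g) ⇒ P(r−g) = D₀(1+g) ⇒ g(P+D₀) = P·r − D₀
g = (P·r − D₀)/(P + D₀) = (€366,088.53×0.109 − €9,340.00) / (€366,088.53 + €9,340.00) = 0.081410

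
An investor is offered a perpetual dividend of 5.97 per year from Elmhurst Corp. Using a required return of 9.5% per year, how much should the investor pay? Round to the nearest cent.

62.84

Level perpetuity: PV = C / r = 5.97 / 0.095 = 62.84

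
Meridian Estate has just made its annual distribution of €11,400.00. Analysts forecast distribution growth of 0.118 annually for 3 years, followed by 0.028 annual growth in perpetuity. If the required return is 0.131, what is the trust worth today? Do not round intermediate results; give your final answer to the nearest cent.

D_1 = 12745.20000
D_2 = 14249.13360
D_3 = 15930.53136
Terminal value at year 3: TV = D_3×(1+g_2)/(r−g_2) = 16376.58624/0.103 = 158995.98294
P_0 = D_1/(1+r)^1 + D_2/(1+r)^2 + D_3/(1+r)^3 + TV/(1+r)^3
    = 11268.96552 + 11139.43718 + 11011.39767 + 109900.16315 = 143319.96352

€143319.96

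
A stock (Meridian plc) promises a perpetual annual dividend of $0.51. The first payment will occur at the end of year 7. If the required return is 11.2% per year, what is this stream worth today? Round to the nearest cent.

$2.41

Value at end of year 6: C / r = $0.51 / 0.112 = $4.5536
Discount to today: PV = $4.5536 / (1 + 0.112)^6 = $4.5536 / 1.890727 = $2.41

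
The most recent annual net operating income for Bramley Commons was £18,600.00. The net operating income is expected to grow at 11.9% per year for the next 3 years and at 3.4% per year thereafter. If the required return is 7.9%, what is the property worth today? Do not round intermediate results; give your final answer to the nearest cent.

£536742.27

D_1 = 20813.40000
D_2 = 23290.19460
D_3 = 26061.72776
Terminal value at year 3: TV = D_3×(1+g_2)/(r−g_2) = 26947.82650/0.045 = 598840.58891
P_0 = D_1/(1+r)^1 + D_2/(1+r)^2 + D_3/(1+r)^3 + TV/(1+r)^3
    = 19289.52734 + 20004.61640 + 20746.21478 + 476701.91299 = 536742.27151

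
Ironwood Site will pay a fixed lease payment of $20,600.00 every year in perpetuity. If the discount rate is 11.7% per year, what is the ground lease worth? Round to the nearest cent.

Level perpetuity: PV = C / r = $20,600.00 / 0.117 = $176,068.38

$176068.38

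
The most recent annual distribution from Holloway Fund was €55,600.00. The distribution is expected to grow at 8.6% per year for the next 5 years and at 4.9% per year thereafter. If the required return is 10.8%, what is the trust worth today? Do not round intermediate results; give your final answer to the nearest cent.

€1156101.03

D_1 = 60381.60000
D_2 = 65574.41760
D_3 = 71213.81751
D_4 = 77338.20582
D_5 = 83989.29152
Terminal value at year 5: TV = D_5×(1+g_2)/(r−g_2) = 88104.76680/0.059 = 1493301.13228
P_0 = D_1/(1+r)^1 + D_2/(1+r)^2 + D_3/(1+r)^3 + D_4/(1+r)^4 + D_5/(1+r)^5 + TV/(1+r)^5
    = 54496.02888 + 53413.97777 + 52353.41142 + 51313.90325 + 50295.03514 + 894228.67556 = 1156101.03201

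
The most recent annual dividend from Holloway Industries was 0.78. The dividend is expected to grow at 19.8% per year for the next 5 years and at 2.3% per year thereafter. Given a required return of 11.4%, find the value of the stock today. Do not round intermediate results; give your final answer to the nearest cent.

D_1 = 0.93444
D_2 = 1.11946
D_3 = 1.34111
D_4 = 1.60665
D_5 = 1.92477
Terminal value at year 5: TV = D_5×(1+g_2)/(r−g_2) = 1.96904/0.091 = 21.63779
P_0 = D_1/(1+r)^1 + D_2/(1+r)^2 + D_3/(1+r)^3 + D_4/(1+r)^4 + D_5/(1+r)^5 + TV/(1+r)^5
    = 0.83882 + 0.90207 + 0.97008 + 1.04323 + 1.12190 + 12.61209 = 17.48818

17.49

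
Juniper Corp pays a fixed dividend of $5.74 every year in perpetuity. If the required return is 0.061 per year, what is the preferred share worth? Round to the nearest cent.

$94.10

Level perpetuity: PV = C / r = $5.74 / 0.061 = $94.10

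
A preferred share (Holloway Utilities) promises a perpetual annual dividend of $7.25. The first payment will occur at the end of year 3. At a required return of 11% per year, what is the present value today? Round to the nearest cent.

Value at end of year 2: C / r = $7.25 / 0.11 = $65.9091
Discount to today: PV = $65.9091 / (1 + 0.11)^2 = $65.9091 / 1.232100 = $53.49

$53.49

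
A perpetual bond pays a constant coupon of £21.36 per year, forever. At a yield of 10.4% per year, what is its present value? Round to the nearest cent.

Level perpetuity: PV = C / r = £21.36 / 0.104 = £205.38

£205.38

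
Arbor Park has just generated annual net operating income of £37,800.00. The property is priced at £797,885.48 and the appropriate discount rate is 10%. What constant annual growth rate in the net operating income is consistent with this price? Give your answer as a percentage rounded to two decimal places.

5.02%

P = D₀(1+g)/(r−g) ⇒ P(r−g) = D₀(1+g) ⇒ g(P+D₀) = P·r − D₀
g = (P·r − D₀)/(P + D₀) = (£797,885.48×0.1 − £37,800.00) / (£797,885.48 + £37,800.00) = 0.050244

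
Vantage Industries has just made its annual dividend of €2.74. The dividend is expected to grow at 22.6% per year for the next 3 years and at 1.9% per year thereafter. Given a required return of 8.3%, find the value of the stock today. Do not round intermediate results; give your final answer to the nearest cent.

D_1 = 3.35924
D_2 = 4.11843
D_3 = 5.04919
Terminal value at year 3: TV = D_3×(1+g_2)/(r−g_2) = 5.14513/0.064 = 80.39262
P_0 = D_1/(1+r)^1 + D_2/(1+r)^2 + D_3/(1+r)^3 + TV/(1+r)^3
    = 3.10179 + 3.51135 + 3.97500 + 63.28938 = 73.87752

€73.88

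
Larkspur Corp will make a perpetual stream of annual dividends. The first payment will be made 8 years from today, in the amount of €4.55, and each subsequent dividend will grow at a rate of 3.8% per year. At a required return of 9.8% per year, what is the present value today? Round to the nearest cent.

Value at end of year 7: C₁ / (r − g) = €4.55 / (0.098 − 0.038) = €75.8333
Discount to today: PV = €75.8333 / (1 + 0.098)^7 = €75.8333 / 1.924050 = €39.41

€39.41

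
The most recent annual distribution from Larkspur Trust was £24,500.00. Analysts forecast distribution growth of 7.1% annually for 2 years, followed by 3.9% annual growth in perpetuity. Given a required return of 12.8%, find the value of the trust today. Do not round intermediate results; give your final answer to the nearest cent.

£303189.70

D_1 = 26239.50000
D_2 = 28102.50450
Terminal value at year 2: TV = D_2×(1+g_2)/(r−g_2) = 29198.50218/0.089 = 328073.05815
P_0 = D_1/(1+r)^1 + D_2/(1+r)^2 + TV/(1+r)^2
    = 23261.96809 + 22086.49629 + 257841.23201 = 303189.69639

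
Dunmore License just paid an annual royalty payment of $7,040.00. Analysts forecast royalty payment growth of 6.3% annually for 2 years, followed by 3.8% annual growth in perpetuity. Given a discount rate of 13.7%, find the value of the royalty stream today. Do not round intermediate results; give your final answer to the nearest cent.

D_1 = 7483.52000
D_2 = 7954.98176
Terminal value at year 2: TV = D_2×(1+g_2)/(r−g_2) = 8257.27107/0.099 = 83406.77845
P_0 = D_1/(1+r)^1 + D_2/(1+r)^2 + TV/(1+r)^2
    = 6581.81179 + 6153.44409 + 64517.92892 = 77253.18479

$77253.18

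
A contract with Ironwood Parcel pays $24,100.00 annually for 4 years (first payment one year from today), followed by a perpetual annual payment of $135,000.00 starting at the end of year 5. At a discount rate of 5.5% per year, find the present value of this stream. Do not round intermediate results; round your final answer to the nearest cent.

$2065824.31

PV of 4-year annuity: $24,100.00 × [1 − (1+0.055)^−4] / 0.055 = 84474.11793
Perpetuity value at year 4: $135,000.00 / 0.055 = 2454545.45455
PV of perpetuity: 2454545.45455 / (1+0.055)^4 = 1981350.18811
Total PV = 84474.11793 + 1981350.18811 = 2065824.30604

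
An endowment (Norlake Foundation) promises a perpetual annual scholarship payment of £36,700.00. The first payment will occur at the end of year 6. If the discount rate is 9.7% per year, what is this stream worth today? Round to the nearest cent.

£238155.82

Value at end of year 5: C / r = £36,700.00 / 0.097 = £378,350.5155
Discount to today: PV = £378,350.5155 / (1 + 0.097)^5 = £378,350.5155 / 1.588668 = £238,155.82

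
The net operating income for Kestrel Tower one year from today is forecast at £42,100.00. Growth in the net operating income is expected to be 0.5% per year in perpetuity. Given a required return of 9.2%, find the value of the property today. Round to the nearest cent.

Growing perpetuity: P = D₁ / (r − g) = £42,100.0000 / (0.092 − 0.005) = £483,908.05

£483908.05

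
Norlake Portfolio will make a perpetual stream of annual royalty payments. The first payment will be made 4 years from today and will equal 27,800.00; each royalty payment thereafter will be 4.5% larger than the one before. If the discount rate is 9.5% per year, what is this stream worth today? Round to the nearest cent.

423479.54

Value at end of year 3: C₁ / (r − g) = 27,800.00 / (0.095 − 0.045) = 556,000.0000
Discount to today: PV = 556,000.0000 / (1 + 0.095)^3 = 556,000.0000 / 1.312932 = 423,479.54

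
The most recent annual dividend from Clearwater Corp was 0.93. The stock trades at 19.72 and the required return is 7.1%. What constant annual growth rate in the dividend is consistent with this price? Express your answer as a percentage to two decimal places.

2.28%

P = D₀(1+g)/(r−g) ⇒ P(r−g) = D₀(1+g) ⇒ g(P+D₀) = P·r − D₀
g = (P·r − D₀)/(P + D₀) = (19.72×0.071 − 0.93) / (19.72 + 0.93) = 0.022766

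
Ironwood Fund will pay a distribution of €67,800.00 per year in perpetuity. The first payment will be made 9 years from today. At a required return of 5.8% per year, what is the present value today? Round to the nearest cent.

€744588.56

Value at end of year 8: C / r = €67,800.00 / 0.058 = €1,168,965.5172
Discount to today: PV = €1,168,965.5172 / (1 + 0.058)^8 = €1,168,965.5172 / 1.569948 = €744,588.56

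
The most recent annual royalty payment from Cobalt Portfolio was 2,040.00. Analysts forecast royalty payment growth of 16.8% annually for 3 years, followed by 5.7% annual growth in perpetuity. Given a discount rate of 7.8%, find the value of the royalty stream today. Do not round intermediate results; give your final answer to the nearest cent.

D_1 = 2382.72000
D_2 = 2783.01696
D_3 = 3250.56381
Terminal value at year 3: TV = D_3×(1+g_2)/(r−g_2) = 3435.84595/0.021 = 163611.71173
P_0 = D_1/(1+r)^1 + D_2/(1+r)^2 + D_3/(1+r)^3 + TV/(1+r)^3
    = 2210.31540 + 2394.85008 + 2594.79118 + 130604.48944 = 137804.44610

137804.45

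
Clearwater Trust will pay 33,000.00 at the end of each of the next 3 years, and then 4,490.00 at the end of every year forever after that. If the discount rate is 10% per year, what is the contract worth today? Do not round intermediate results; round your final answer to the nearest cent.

PV of 3-year annuity: 33,000.00 × [1 − (1+0.1)^−3] / 0.1 = 82066.11570
Perpetuity value at year 3: 4,490.00 / 0.1 = 44900.00000
PV of perpetuity: 44900.00000 / (1+0.1)^3 = 33734.03456
Total PV = 82066.11570 + 33734.03456 = 115800.15026

115800.15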